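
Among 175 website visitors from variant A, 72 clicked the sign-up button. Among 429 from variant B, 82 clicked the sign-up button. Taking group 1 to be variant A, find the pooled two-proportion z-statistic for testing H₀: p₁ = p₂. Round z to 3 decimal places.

z = 5.635

p̂₁ = 72/175 = 0.41143, p̂₂ = 82/429 = 0.19114.
Pooling: p̂ = 154/604 = 0.25497.
SE = √[p̂(1−p̂)(1/n₁+1/n₂)] = √[0.25497·0.74503·(1/175+1/429)] ≈ 0.039093.
z = 0.22029/0.039093 = 5.635.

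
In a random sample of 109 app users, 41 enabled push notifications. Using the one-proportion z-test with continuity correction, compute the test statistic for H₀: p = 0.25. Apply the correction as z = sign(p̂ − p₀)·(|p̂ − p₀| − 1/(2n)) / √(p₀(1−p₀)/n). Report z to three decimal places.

Sample proportion p̂ = 41/109 = 0.37615. p̂ − p₀ = 0.126147.
Continuity correction 1/(2n) = 1/218 = 0.004587.
Corrected numerator: |0.126147| − 0.004587 = 0.121560.
Null standard error: √(0.25·0.75/109) = √0.001720183 = 0.041475.
z = +0.121560/0.041475 = 2.931.

z = 2.931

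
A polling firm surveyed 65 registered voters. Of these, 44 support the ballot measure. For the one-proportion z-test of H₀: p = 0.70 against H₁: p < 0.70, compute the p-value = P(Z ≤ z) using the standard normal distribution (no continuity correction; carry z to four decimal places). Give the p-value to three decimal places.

Sample proportion p̂ = 44/65 = 0.67692.
Under H₀, SE = √(p₀(1−p₀)/n) = √(0.70·0.30/65) = √0.003230769 = 0.056840.
z = (p̂ − p₀)/SE = (44/65 − 0.70)/0.056840 ≈ -0.4060.
p-value = P(Z ≤ z) with z = -0.4060 → 0.342.

p-value = 0.342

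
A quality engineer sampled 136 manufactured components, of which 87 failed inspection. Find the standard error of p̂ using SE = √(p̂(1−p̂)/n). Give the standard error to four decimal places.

The sample proportion is 87/136 = 0.63971.
p̂(1−p̂) = 0.63971·0.36029 = 0.230481.
SE = √(0.230481/136) = √0.001694713 = 0.0412.

SE = 0.0412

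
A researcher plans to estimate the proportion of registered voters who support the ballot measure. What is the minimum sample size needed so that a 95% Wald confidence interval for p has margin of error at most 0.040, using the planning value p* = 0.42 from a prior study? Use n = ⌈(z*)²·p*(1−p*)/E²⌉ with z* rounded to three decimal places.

For 95% confidence, z* = 1.960.
p*(1−p*) = 0.42·0.58 = 0.2436.
Required n before rounding: 3.841600 × 0.2436 / 0.040² = 584.884.
⌈584.884⌉ = 585.

n = 585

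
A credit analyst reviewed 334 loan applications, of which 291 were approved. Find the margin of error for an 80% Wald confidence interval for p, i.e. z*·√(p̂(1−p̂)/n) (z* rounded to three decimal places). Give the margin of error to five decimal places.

ME = 0.02349

p̂ = 291/334 = 0.87126.
SE(p̂) = √(0.87126·0.12874/334) = 0.018326.
The 80% critical value is z* = 1.282.
ME = 1.282·0.018326 = 0.02349.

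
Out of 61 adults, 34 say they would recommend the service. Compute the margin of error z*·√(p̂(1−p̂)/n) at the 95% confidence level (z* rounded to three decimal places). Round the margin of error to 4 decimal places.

ME = 0.1246

With x = 34 successes in n = 61, p̂ = 0.55738.
SE(p̂) = √(0.55738·0.44262/61) = 0.063596.
z* = 1.960 at the 95% level.
So ME = 0.1246.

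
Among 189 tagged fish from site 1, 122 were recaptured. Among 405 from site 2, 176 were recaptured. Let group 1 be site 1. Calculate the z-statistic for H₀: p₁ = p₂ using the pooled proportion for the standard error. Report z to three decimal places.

p̂₁ = 122/189 = 0.64550, p̂₂ = 176/405 = 0.43457.
Pooled p̂ = (122+176)/(189+405) = 298/594 = 0.50168.
Pooled SE = √[0.2499972·0.00776014] ≈ 0.044046.
z = (p̂₁ − p̂₂)/SE = (0.64550 − 0.43457)/0.044046 = 0.21093/0.044046 = 4.789.

z = 4.789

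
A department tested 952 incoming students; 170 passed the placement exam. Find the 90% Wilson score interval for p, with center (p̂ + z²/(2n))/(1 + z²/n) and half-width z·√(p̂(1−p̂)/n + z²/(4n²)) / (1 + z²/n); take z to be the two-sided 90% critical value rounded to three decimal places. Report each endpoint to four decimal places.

Here p̂ = 170/952 = 0.17857 and z = 1.645 (z² = 2.706025).
1 + z²/n = 1.002842.
Center = (0.17857 + 0.001421)/1.002842 = 0.17948.
Radicand: p̂(1−p̂)/n + z²/(4n²) = 0.000154079 + 0.000000746 = 0.000154825.
Half-width = 1.645·√0.000154825/1.002842 = 0.02041.
CI: 0.17948 ± 0.02041 = (0.1591, 0.1999).

(0.1591, 0.1999)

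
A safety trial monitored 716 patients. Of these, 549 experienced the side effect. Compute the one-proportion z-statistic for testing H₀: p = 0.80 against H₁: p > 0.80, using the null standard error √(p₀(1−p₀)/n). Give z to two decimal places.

z = -2.22

Sample proportion p̂ = 549/716 = 0.76676.
Under H₀, SE = √(p₀(1−p₀)/n) = √(0.80·0.20/716) = √0.000223464 = 0.014949.
z = (0.76676 − 0.80)/0.014949 = -0.03324/0.014949 = -2.22.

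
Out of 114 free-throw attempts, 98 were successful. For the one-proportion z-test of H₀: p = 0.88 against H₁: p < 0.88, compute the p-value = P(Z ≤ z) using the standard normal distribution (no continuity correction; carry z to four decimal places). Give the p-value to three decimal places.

p̂ = 98/114 = 0.85965.
SE₀ = √(0.88·0.12/114) = 0.030435.
Test statistic (full precision, shown to 4 dp): z = (98/114 − 0.88)/SE₀ ≈ -0.6687.
p-value = P(Z ≤ z) with z = -0.6687 → 0.252.

p-value = 0.252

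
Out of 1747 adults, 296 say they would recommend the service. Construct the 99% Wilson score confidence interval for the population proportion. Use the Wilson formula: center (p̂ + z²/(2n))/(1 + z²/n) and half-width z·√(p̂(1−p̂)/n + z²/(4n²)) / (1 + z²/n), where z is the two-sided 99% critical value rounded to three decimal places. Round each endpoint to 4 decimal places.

Here p̂ = 296/1747 = 0.16943 and z = 2.576 (z² = 6.635776).
Denominator 1 + z²/n = 1 + 6.635776/1747 = 1.003798.
Adjusted center: (0.16943 + z²/(2n))/1.003798 = 0.17068.
Radicand: p̂(1−p̂)/n + z²/(4n²) = 0.000080553 + 0.000000544 = 0.000081097.
Half-width = 2.576·√0.000081097/1.003798 = 0.02311.
CI: 0.17068 ± 0.02311 = (0.1476, 0.1938).

(0.1476, 0.1938)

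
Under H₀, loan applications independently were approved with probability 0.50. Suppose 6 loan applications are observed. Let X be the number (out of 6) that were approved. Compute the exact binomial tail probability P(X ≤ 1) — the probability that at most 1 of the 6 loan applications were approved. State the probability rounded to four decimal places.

P = 0.1094

X ~ Binomial(n=6, p=0.50).
P(X ≤ 1) = C(6,0)·0.50^0·0.50^6 + C(6,1)·0.50^1·0.50^5.
= 0.015625 + 0.093750 = 0.1094.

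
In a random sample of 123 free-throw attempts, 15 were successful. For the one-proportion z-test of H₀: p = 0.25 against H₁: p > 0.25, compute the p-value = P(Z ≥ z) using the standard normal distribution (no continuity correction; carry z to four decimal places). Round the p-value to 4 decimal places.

With x = 15 successes in n = 123, p̂ = 0.12195.
Null standard error: √(0.25·0.75/123) = √0.001524390 = 0.039043.
z = (p̂ − p₀)/SE = (15/123 − 0.25)/0.039043 ≈ -3.2796.
p-value = P(Z ≥ z) with z = -3.2796 → 0.9995.

p-value = 0.9995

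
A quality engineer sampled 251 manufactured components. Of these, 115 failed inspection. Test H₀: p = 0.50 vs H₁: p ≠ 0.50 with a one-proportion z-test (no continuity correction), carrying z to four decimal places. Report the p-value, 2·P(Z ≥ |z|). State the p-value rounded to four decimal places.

p-value = 0.1850

The sample proportion is 115/251 = 0.45817.
Under H₀, SE = √(p₀(1−p₀)/n) = √(0.50·0.50/251) = √0.000996016 = 0.031560.
z = (p̂ − p₀)/SE = (115/251 − 0.50)/0.031560 ≈ -1.3255.
p-value = 2·P(Z ≥ |z|) with z = -1.3255 → 0.1850.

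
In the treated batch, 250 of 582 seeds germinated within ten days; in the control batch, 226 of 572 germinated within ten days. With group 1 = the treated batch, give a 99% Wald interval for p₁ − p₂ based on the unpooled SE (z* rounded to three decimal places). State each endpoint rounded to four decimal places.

p̂₁ = 0.42955, p̂₂ = 0.39510, so the observed difference is 0.03445.
SE = √(0.000421026 + 0.000417827) = √0.000838853 = 0.028963.
z* = 2.576 at the 99% level. Margin = 2.576·0.028963 = 0.07461.
CI: 0.03445 ± 0.07461 = (-0.0402, 0.1091).

(-0.0402, 0.1091)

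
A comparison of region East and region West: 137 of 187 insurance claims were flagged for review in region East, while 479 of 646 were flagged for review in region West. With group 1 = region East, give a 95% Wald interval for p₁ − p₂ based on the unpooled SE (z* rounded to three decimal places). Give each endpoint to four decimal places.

(-0.0807, 0.0630)

p̂₁ = 137/187 = 0.73262, p̂₂ = 479/646 = 0.74149; p̂₁ − p̂₂ = -0.00887.
Unpooled SE = √(p̂₁(1−p̂₁)/n₁ + p̂₂(1−p̂₂)/n₂) = √(0.001047528 + 0.000296725) = 0.036664.
z* = 1.960 at the 95% level. Margin = 1.960·0.036664 = 0.07186.
Interval: -0.00887 ± 0.07186 → (-0.0807, 0.0630).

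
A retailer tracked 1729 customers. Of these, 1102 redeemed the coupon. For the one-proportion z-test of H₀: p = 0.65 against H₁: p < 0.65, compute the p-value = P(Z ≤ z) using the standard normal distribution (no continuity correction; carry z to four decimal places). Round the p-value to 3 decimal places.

The sample proportion is 1102/1729 = 0.63736.
Under H₀, SE = √(p₀(1−p₀)/n) = √(0.65·0.35/1729) = √0.000131579 = 0.011471.
z = (p̂ − p₀)/SE = (1102/1729 − 0.65)/0.011471 ≈ -1.1017.
From the standard normal, P(Z ≤ z) = 0.135.

p-value = 0.135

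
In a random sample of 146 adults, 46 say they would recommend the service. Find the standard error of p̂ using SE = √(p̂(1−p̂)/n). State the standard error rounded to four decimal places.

SE = 0.0384

The sample proportion is 46/146 = 0.31507.
p̂(1−p̂) = 0.215801.
SE = √(0.215801/146) = √0.001478089 = 0.0384.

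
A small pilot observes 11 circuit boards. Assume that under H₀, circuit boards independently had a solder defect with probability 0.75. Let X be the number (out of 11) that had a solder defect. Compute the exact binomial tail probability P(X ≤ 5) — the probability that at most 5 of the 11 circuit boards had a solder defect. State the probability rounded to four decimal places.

X ~ Binomial(n=11, p=0.75).
P(X ≤ 5) = Σ_{j=0}^{5} C(11,j)·0.75^j·0.25^{11−j}.
= 0.000000 + 0.000008 + 0.000118 + 0.001062 + 0.006373 + 0.026766 = 0.0343.

P = 0.0343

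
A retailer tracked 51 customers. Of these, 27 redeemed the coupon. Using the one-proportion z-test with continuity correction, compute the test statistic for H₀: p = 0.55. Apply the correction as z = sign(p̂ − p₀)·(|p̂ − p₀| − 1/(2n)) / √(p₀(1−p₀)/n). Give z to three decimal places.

Sample proportion p̂ = 27/51 = 0.52941. p̂ − p₀ = -0.020588.
Continuity correction 1/(2n) = 1/102 = 0.009804.
Corrected numerator: |-0.020588| − 0.009804 = 0.010784.
Under H₀, SE = √(p₀(1−p₀)/n) = √(0.55·0.45/51) = √0.004852941 = 0.069663.
z = −0.010784/0.069663 = -0.155.

z = -0.155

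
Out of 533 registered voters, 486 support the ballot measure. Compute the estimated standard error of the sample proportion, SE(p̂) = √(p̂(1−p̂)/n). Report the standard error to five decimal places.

Sample proportion p̂ = 486/533 = 0.91182.
p̂(1−p̂) = 0.91182·0.08818 = 0.080404.
SE = √(0.080404/533) = √0.000150852 = 0.01228.

SE = 0.01228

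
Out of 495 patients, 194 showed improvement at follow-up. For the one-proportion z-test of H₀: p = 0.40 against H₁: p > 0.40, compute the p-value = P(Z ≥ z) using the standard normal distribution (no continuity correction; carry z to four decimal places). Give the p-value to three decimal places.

p-value = 0.643

Sample proportion p̂ = 194/495 = 0.39192.
SE₀ = √(0.40·0.60/495) = 0.022019.
Test statistic (full precision, shown to 4 dp): z = (194/495 − 0.40)/SE₀ ≈ -0.3670.
From the standard normal, P(Z ≥ z) = 0.643.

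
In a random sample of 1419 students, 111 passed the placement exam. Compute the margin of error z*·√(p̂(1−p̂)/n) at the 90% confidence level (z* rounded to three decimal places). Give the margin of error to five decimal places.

With x = 111 successes in n = 1419, p̂ = 0.07822.
SE(p̂) = √(0.07822·0.92178/1419) = 0.007128.
z* = 1.645 at the 90% level.
So ME = 0.01173.

ME = 0.01173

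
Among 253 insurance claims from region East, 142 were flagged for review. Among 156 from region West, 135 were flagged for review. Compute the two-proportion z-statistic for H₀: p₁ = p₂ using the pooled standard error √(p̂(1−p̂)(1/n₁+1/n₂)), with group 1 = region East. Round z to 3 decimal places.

z = -6.390

p̂₁ = 142/253 = 0.56126, p̂₂ = 135/156 = 0.86538.
Pooling: p̂ = 277/409 = 0.67726.
SE = √[p̂(1−p̂)(1/n₁+1/n₂)] = √[0.67726·0.32274·(1/253+1/156)] ≈ 0.047593.
z = (p̂₁ − p̂₂)/SE = (0.56126 − 0.86538)/0.047593 = -0.30412/0.047593 = -6.390.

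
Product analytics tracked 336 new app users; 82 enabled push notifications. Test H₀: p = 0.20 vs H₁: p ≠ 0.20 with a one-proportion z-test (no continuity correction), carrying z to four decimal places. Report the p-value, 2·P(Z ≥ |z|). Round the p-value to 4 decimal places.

p-value = 0.0435

p̂ = 82/336 = 0.24405.
SE₀ = √(0.20·0.80/336) = 0.021822.
Test statistic (full precision, shown to 4 dp): z = (82/336 − 0.20)/SE₀ ≈ 2.0185.
From the standard normal, 2·P(Z ≥ |z|) = 0.0435.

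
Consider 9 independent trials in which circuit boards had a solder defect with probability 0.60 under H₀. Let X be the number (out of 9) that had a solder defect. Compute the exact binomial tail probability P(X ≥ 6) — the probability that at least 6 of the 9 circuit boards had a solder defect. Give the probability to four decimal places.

P = 0.4826

X ~ Binomial(n=9, p=0.60).
P(X ≥ 6) = C(9,6)·0.60^6·0.40^3 + C(9,7)·0.60^7·0.40^2 + C(9,8)·0.60^8·0.40^1 + C(9,9)·0.60^9·0.40^0.
= 0.250823 + 0.161243 + 0.060466 + 0.010078 = 0.4826.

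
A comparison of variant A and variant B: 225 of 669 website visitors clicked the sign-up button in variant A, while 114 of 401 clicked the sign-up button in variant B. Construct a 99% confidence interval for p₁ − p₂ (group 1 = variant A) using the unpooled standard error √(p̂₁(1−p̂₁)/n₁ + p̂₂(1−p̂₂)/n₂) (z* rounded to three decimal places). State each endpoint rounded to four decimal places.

p̂₁ = 225/669 = 0.33632, p̂₂ = 114/401 = 0.28429; p̂₁ − p̂₂ = 0.05203.
SE = √(0.000333647 + 0.000507404) = √0.000841051 = 0.029001.
z* = 2.576 at the 99% level. Margin = 2.576·0.029001 = 0.07471.
CI: 0.05203 ± 0.07471 = (-0.0227, 0.1267).

(-0.0227, 0.1267)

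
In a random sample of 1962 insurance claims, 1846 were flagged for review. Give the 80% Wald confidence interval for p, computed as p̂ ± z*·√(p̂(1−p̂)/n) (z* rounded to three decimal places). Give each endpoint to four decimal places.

p̂ = 1846/1962 = 0.94088.
SE = √(p̂(1−p̂)/n) = √(0.055628/1962) = 0.005325.
The 80% critical value is z* = 1.282.
Margin of error: 1.282 × 0.005325 = 0.00683.
Interval: 0.94088 ± 0.00683 → (0.9341, 0.9477).

(0.9341, 0.9477)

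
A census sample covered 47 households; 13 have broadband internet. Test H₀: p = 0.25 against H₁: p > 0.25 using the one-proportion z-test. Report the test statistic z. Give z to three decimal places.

The sample proportion is 13/47 = 0.27660.
Null standard error: √(0.25·0.75/47) = √0.003989362 = 0.063161.
z = (0.27660 − 0.25)/0.063161 = 0.02660/0.063161 = 0.421.

z = 0.421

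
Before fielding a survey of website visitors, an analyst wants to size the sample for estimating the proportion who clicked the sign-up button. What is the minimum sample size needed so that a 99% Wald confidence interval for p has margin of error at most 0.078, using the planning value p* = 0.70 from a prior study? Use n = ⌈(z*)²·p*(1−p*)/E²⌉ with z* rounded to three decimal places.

z* = 2.576 at the 99% level.
p*(1−p*) = 0.2100.
(z*)²·p*(1−p*)/E² = 6.635776·0.2100/0.006084 = 229.046.
⌈229.046⌉ = 230.

n = 230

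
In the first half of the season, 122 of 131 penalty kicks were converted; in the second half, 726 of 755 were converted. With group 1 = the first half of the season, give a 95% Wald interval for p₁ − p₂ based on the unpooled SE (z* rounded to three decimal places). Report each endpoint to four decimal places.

p̂₁ = 122/131 = 0.93130, p̂₂ = 726/755 = 0.96159; p̂₁ − p̂₂ = -0.03029.
Unpooled SE = √(p̂₁(1−p̂₁)/n₁ + p̂₂(1−p̂₂)/n₂) = √(0.000488414 + 0.000048921) = 0.023180.
z* = 1.960 at the 95% level. Margin of error = 0.04543.
So the interval runs from -0.0757 to 0.0151.

(-0.0757, 0.0151)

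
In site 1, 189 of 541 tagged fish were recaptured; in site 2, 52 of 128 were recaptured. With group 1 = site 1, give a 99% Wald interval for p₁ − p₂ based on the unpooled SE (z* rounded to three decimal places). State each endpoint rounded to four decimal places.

p̂₁ = 0.34935, p̂₂ = 0.40625, so the observed difference is -0.05690.
SE = √(0.000420158 + 0.001884460) = √0.002304618 = 0.048006.
For 99% confidence, z* = 2.576. Margin = 2.576·0.048006 = 0.12366.
So the interval runs from -0.1806 to 0.0668.

(-0.1806, 0.0668)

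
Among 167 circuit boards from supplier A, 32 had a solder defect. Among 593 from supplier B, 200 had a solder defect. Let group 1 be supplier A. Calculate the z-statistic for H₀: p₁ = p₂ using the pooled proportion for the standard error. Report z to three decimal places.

p̂₁ = 32/167 = 0.19162, p̂₂ = 200/593 = 0.33727.
Pooling: p̂ = 232/760 = 0.30526.
Pooled SE = √[0.2120776·0.00767436] ≈ 0.040343.
z = (p̂₁ − p̂₂)/SE = (0.19162 − 0.33727)/0.040343 = -0.14565/0.040343 = -3.610.

z = -3.610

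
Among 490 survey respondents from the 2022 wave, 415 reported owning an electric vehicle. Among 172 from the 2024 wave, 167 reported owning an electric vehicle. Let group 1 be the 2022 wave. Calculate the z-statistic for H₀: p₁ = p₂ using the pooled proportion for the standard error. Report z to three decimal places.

p̂₁ = 415/490 = 0.84694, p̂₂ = 167/172 = 0.97093.
Pooled p̂ = (415+167)/(490+172) = 582/662 = 0.87915.
Pooled SE = √[0.1062422·0.00785477] ≈ 0.028888.
z = -0.12399/0.028888 = -4.292.

z = -4.292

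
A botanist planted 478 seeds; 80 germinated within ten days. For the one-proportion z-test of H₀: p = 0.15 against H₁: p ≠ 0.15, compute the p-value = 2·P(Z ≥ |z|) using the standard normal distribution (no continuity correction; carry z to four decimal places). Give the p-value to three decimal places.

p-value = 0.288

With x = 80 successes in n = 478, p̂ = 0.16736.
Under H₀, SE = √(p₀(1−p₀)/n) = √(0.15·0.85/478) = √0.000266736 = 0.016332.
Test statistic (full precision, shown to 4 dp): z = (80/478 − 0.15)/SE₀ ≈ 1.0632.
From the standard normal, 2·P(Z ≥ |z|) = 0.288.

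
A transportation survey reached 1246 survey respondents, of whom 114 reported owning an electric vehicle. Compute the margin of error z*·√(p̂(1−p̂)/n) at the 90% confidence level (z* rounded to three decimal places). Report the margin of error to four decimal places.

ME = 0.0134

The sample proportion is 114/1246 = 0.09149.
SE(p̂) = √(0.09149·0.90851/1246) = 0.008168.
The 90% critical value is z* = 1.645.
ME = 1.645·0.008168 = 0.0134.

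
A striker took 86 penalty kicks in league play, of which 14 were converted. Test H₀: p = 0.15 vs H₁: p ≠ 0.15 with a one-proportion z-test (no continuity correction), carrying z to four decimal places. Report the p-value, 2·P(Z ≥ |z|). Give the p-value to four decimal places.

The sample proportion is 14/86 = 0.16279.
Null standard error: √(0.15·0.85/86) = √0.001482558 = 0.038504.
Test statistic (full precision, shown to 4 dp): z = (14/86 − 0.15)/SE₀ ≈ 0.3322.
p-value = 2·P(Z ≥ |z|) with z = 0.3322 → 0.7397.

p-value = 0.7397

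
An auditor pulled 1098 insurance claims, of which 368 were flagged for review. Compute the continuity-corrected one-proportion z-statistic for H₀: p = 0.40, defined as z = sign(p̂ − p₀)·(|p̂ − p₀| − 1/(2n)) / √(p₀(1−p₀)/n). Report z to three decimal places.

z = -4.355

With x = 368 successes in n = 1098, p̂ = 0.33515. p̂ − p₀ = -0.064845.
1/(2n) = 0.000455.
Corrected numerator: |-0.064845| − 0.000455 = 0.064390.
Null standard error: √(0.40·0.60/1098) = √0.000218579 = 0.014784.
z = (−)0.064390/0.014784 = -4.355.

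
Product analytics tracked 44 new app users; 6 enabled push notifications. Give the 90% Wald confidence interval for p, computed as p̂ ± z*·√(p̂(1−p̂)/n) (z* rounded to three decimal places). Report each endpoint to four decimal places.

Sample proportion p̂ = 6/44 = 0.13636.
SE = √(p̂(1−p̂)/n) = √(0.117769/44) = 0.051735.
z* = 1.645 at the 90% level.
Margin of error: 1.645 × 0.051735 = 0.08510.
Interval: 0.13636 ± 0.08510 → (0.0513, 0.2215).

(0.0513, 0.2215)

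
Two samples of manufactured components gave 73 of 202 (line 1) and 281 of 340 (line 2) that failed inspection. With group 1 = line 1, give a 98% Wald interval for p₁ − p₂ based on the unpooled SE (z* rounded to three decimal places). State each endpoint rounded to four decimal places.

(-0.5571, -0.3731)

p̂₁ = 73/202 = 0.36139, p̂₂ = 281/340 = 0.82647; p̂₁ − p̂₂ = -0.46508.
Unpooled SE = √(p̂₁(1−p̂₁)/n₁ + p̂₂(1−p̂₂)/n₂) = √(0.001142506 + 0.000421815) = 0.039551.
For 98% confidence, z* = 2.326. Margin of error = 0.09200.
CI: -0.46508 ± 0.09200 = (-0.5571, -0.3731).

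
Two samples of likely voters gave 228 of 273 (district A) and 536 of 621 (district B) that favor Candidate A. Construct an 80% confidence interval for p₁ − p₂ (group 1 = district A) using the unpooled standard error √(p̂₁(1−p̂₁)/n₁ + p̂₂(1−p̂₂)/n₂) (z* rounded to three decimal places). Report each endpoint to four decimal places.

p̂₁ = 228/273 = 0.83516, p̂₂ = 536/621 = 0.86312; p̂₁ − p̂₂ = -0.02796.
Unpooled SE = √(p̂₁(1−p̂₁)/n₁ + p̂₂(1−p̂₂)/n₂) = √(0.000504266 + 0.000190243) = 0.026354.
The 80% critical value is z* = 1.282. Margin of error = 0.03379.
So the interval runs from -0.0617 to 0.0058.

(-0.0617, 0.0058)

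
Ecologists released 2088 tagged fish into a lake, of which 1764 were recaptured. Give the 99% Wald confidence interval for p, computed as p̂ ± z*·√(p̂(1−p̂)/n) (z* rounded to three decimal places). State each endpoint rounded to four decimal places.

(0.8244, 0.8652)

Sample proportion p̂ = 1764/2088 = 0.84483.
SE(p̂) = √(0.84483·0.15517/2088) = 0.007924.
z* = 2.576 at the 99% level.
Margin of error: 2.576 × 0.007924 = 0.02041.
Interval: 0.84483 ± 0.02041 → (0.8244, 0.8652).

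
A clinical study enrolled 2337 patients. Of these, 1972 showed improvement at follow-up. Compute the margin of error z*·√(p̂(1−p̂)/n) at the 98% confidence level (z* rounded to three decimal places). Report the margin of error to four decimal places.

ME = 0.0175

Sample proportion p̂ = 1972/2337 = 0.84382.
SE = √(p̂(1−p̂)/n) = √(0.131790/2337) = 0.007510.
The 98% critical value is z* = 2.326.
So ME = 0.0175.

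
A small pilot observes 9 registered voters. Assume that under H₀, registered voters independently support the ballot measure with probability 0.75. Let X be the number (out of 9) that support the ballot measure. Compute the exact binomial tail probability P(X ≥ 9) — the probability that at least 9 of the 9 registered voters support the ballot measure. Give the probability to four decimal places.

P = 0.0751

X ~ Binomial(n=9, p=0.75).
P(X ≥ 9) = C(9,9)·0.75^9·0.25^0.
= 0.075085 = 0.0751.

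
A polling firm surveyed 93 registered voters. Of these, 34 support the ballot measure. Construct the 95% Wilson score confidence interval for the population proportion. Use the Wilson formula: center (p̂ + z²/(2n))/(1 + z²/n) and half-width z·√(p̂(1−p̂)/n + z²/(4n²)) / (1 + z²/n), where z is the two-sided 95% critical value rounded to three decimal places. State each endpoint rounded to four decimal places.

Here p̂ = 34/93 = 0.36559 and z = 1.960 (z² = 3.841600).
Denominator 1 + z²/n = 1 + 3.841600/93 = 1.041308.
Adjusted center: (0.36559 + z²/(2n))/1.041308 = 0.37092.
Radicand: p̂(1−p̂)/n + z²/(4n²) = 0.002493918 + 0.000111042 = 0.002604960.
Half-width = 1.960·√0.002604960/1.041308 = 0.09607.
CI: 0.37092 ± 0.09607 = (0.2749, 0.4670).

(0.2749, 0.4670)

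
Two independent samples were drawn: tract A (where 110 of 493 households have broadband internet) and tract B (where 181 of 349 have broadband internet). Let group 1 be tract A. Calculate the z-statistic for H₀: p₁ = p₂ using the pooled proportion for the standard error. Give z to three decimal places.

p̂₁ = 110/493 = 0.22312, p̂₂ = 181/349 = 0.51862.
Pooling: p̂ = 291/842 = 0.34561.
Pooled SE = √[0.2261624·0.00489373] ≈ 0.033268.
z = (p̂₁ − p̂₂)/SE = (0.22312 − 0.51862)/0.033268 = -0.29550/0.033268 = -8.882.

z = -8.882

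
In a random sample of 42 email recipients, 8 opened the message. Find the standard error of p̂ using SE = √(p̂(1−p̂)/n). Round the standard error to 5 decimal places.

The sample proportion is 8/42 = 0.19048.
p̂(1−p̂) = 0.19048·0.80952 = 0.154197.
SE = √(0.154197/42) = 0.06059.

SE = 0.06059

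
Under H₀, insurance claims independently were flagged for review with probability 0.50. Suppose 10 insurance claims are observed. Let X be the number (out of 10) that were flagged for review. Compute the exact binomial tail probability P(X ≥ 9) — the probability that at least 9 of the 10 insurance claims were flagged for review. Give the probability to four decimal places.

X ~ Binomial(n=10, p=0.50).
P(X ≥ 9) = C(10,9)·0.50^9·0.50^1 + C(10,10)·0.50^10·0.50^0.
= 0.009766 + 0.000977 = 0.0107.

P = 0.0107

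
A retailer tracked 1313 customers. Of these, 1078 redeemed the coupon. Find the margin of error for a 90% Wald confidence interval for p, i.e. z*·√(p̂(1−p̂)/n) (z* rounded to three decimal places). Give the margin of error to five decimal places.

ME = 0.01740

Sample proportion p̂ = 1078/1313 = 0.82102.
SE = √(p̂(1−p̂)/n) = √(0.146946/1313) = 0.010579.
z* = 1.645 at the 90% level.
So ME = 0.01740.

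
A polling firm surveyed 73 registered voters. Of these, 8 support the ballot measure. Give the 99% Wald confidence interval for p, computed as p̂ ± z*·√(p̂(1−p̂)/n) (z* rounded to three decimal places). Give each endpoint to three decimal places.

p̂ = 8/73 = 0.10959.
Standard error of p̂: √(0.097579/73) = √0.001336703 = 0.036561.
z* = 2.576 at the 99% level.
Margin of error: 2.576 × 0.036561 = 0.09418.
Interval: 0.10959 ± 0.09418 → (0.015, 0.204).

(0.015, 0.204)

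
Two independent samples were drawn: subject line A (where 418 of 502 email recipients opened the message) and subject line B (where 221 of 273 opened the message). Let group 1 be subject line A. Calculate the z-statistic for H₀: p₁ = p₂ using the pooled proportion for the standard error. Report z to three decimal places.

z = 0.809

Sample proportions: p̂₁ = 418/502 = 0.83267 and p̂₂ = 221/273 = 0.80952.
Pooled p̂ = (418+221)/(502+273) = 639/775 = 0.82452.
SE = √[p̂(1−p̂)(1/n₁+1/n₂)] = √[0.82452·0.17548·(1/502+1/273)] ≈ 0.028605.
z = (p̂₁ − p̂₂)/SE = (0.83267 − 0.80952)/0.028605 = 0.02315/0.028605 = 0.809.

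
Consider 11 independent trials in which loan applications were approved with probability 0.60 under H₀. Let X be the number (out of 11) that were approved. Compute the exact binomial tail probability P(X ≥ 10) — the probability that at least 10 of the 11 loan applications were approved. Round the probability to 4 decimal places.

P = 0.0302

X ~ Binomial(n=11, p=0.60).
P(X ≥ 10) = C(11,10)·0.60^10·0.40^1 + C(11,11)·0.60^11·0.40^0.
= 0.026605 + 0.003628 = 0.0302.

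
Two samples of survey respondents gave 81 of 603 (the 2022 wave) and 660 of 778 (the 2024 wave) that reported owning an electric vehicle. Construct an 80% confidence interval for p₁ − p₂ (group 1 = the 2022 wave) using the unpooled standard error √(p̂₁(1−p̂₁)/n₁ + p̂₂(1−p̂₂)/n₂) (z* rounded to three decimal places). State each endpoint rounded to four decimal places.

p̂₁ = 81/603 = 0.13433, p̂₂ = 660/778 = 0.84833; p̂₁ − p̂₂ = -0.71400.
Unpooled SE = √(p̂₁(1−p̂₁)/n₁ + p̂₂(1−p̂₂)/n₂) = √(0.000192843 + 0.000165382) = 0.018927.
For 80% confidence, z* = 1.282. Margin of error = 0.02426.
Interval: -0.71400 ± 0.02426 → (-0.7383, -0.6897).

(-0.7383, -0.6897)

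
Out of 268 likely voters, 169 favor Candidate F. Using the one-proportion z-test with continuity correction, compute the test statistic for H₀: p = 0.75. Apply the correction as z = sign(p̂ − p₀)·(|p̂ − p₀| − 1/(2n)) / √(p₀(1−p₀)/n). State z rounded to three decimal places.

With x = 169 successes in n = 268, p̂ = 0.63060. p̂ − p₀ = -0.119403.
1/(2n) = 0.001866.
Corrected numerator: |-0.119403| − 0.001866 = 0.117537.
SE₀ = √(0.75·0.25/268) = 0.026450.
z = (−)0.117537/0.026450 = -4.444.

z = -4.444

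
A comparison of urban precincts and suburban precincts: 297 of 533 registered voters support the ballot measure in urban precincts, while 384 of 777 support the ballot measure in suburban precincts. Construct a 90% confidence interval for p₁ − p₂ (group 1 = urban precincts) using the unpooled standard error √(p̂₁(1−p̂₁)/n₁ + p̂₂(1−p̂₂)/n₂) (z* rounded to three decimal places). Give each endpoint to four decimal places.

p̂₁ = 297/533 = 0.55722, p̂₂ = 384/777 = 0.49421; p̂₁ − p̂₂ = 0.06301.
Unpooled SE = √(p̂₁(1−p̂₁)/n₁ + p̂₂(1−p̂₂)/n₂) = √(0.000462900 + 0.000321707) = 0.028011.
The 90% critical value is z* = 1.645. Margin of error = 0.04608.
So the interval runs from 0.0169 to 0.1091.

(0.0169, 0.1091)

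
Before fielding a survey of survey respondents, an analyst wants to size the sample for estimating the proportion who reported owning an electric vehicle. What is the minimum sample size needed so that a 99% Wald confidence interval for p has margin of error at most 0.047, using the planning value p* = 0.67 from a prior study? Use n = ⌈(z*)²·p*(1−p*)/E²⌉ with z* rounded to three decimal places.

n = 665

z* = 2.576 at the 99% level.
p*(1−p*) = 0.2211.
Required n before rounding: 6.635776 × 0.2211 / 0.047² = 664.178.
Rounding up, n = 665.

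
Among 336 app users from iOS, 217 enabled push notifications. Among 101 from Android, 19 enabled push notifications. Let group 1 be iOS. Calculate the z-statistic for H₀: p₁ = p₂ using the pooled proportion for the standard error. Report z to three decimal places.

p̂₁ = 217/336 = 0.64583, p̂₂ = 19/101 = 0.18812.
Pooled p̂ = (217+19)/(336+101) = 236/437 = 0.54005.
SE = √[p̂(1−p̂)(1/n₁+1/n₂)] = √[0.54005·0.45995·(1/336+1/101)] ≈ 0.056557.
z = (p̂₁ − p̂₂)/SE = (0.64583 − 0.18812)/0.056557 = 0.45771/0.056557 = 8.093.

z = 8.093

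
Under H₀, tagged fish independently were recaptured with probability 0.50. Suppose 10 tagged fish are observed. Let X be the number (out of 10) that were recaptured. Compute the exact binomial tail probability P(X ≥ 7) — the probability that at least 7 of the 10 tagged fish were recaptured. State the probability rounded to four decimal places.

X is binomial with n = 10 and p = 0.50.
P(X ≥ 7) = C(10,7)·0.50^7·0.50^3 + C(10,8)·0.50^8·0.50^2 + C(10,9)·0.50^9·0.50^1 + C(10,10)·0.50^10·0.50^0.
= 0.117188 + 0.043945 + 0.009766 + 0.000977 = 0.1719.

P = 0.1719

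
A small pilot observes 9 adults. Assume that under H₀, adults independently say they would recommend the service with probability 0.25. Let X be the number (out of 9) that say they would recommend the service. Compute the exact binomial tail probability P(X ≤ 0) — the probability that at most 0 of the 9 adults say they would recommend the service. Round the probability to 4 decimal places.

X is binomial with n = 9 and p = 0.25.
P(X ≤ 0) = C(9,0)·0.25^0·0.75^9.
= 0.075085 = 0.0751.

P = 0.0751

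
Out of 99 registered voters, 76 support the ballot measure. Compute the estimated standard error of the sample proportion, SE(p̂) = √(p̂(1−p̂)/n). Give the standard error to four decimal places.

SE = 0.0424

The sample proportion is 76/99 = 0.76768.
p̂(1−p̂) = 0.178347.
SE = √(0.178347/99) = √0.001801485 = 0.0424.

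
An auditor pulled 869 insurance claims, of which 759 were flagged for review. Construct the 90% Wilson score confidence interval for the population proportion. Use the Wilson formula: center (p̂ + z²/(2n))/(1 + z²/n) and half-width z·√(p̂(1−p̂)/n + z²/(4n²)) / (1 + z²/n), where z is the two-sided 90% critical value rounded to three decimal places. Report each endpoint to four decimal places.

(0.8537, 0.8908)

Here p̂ = 759/869 = 0.87342 and z = 1.645 (z² = 2.706025).
1 + z²/n = 1.003114.
Adjusted center: (0.87342 + z²/(2n))/1.003114 = 0.87226.
Radicand: p̂(1−p̂)/n + z²/(4n²) = 0.000127226 + 0.000000896 = 0.000128122.
Half-width = z·√(radicand)/denom = 1.645·0.011319/1.003114 = 0.01856.
So the interval runs from 0.8537 to 0.8908.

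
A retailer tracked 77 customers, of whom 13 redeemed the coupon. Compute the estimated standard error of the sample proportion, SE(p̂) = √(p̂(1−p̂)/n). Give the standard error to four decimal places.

SE = 0.0427

Sample proportion p̂ = 13/77 = 0.16883.
p̂(1−p̂) = 0.140326.
SE = √(0.140326/77) = √0.001822416 = 0.0427.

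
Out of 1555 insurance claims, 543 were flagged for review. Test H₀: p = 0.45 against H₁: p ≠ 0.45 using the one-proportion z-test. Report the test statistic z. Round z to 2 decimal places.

p̂ = 543/1555 = 0.34920.
SE₀ = √(0.45·0.55/1555) = 0.012616.
Test statistic: z = -0.10080/0.012616 = -7.99.

z = -7.99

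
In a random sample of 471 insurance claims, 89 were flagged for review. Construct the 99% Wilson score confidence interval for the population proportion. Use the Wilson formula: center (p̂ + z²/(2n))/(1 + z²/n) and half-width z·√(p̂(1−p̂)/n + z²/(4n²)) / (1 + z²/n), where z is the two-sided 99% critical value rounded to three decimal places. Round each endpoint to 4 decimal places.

Here p̂ = 89/471 = 0.18896 and z = 2.576 (z² = 6.635776).
Denominator 1 + z²/n = 1 + 6.635776/471 = 1.014089.
Adjusted center: (0.18896 + z²/(2n))/1.014089 = 0.19328.
Radicand: p̂(1−p̂)/n + z²/(4n²) = 0.000325380 + 0.000007478 = 0.000332858.
Half-width = 2.576·√0.000332858/1.014089 = 0.04634.
So the interval runs from 0.1469 to 0.2396.

(0.1469, 0.2396)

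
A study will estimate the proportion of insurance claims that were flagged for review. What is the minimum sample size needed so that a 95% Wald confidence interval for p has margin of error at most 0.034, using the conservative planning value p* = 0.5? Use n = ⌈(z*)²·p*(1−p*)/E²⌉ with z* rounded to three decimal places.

n = 831

The 95% critical value is z* = 1.960.
p*(1−p*) = 0.50·0.50 = 0.2500.
(z*)²·p*(1−p*)/E² = 3.841600·0.2500/0.001156 = 830.796.
⌈830.796⌉ = 831.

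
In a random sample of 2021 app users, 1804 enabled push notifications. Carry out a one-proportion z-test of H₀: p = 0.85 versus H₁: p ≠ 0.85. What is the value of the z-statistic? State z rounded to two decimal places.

z = 5.37

Sample proportion p̂ = 1804/2021 = 0.89263.
Under H₀, SE = √(p₀(1−p₀)/n) = √(0.85·0.15/2021) = √0.000063088 = 0.007943.
z = (0.89263 − 0.85)/0.007943 = 0.04263/0.007943 = 5.37.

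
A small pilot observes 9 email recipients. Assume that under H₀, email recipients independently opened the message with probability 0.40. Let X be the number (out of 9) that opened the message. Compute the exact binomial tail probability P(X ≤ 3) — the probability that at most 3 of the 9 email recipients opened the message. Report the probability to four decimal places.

P = 0.4826

X ~ Binomial(n=9, p=0.40).
P(X ≤ 3) = C(9,0)·0.40^0·0.60^9 + C(9,1)·0.40^1·0.60^8 + C(9,2)·0.40^2·0.60^7 + C(9,3)·0.40^3·0.60^6.
= 0.010078 + 0.060466 + 0.161243 + 0.250823 = 0.4826.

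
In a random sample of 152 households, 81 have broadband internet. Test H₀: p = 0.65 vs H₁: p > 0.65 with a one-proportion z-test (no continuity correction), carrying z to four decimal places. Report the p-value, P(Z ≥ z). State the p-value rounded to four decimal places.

With x = 81 successes in n = 152, p̂ = 0.53289.
Under H₀, SE = √(p₀(1−p₀)/n) = √(0.65·0.35/152) = √0.001496711 = 0.038687.
z = (p̂ − p₀)/SE = (81/152 − 0.65)/0.038687 ≈ -3.0270.
From the standard normal, P(Z ≥ z) = 0.9988.

p-value = 0.9988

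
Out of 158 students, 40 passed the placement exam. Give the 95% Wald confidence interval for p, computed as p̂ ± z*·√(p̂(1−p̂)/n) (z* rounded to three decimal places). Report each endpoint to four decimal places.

With x = 40 successes in n = 158, p̂ = 0.25316.
SE = √(p̂(1−p̂)/n) = √(0.189072/158) = 0.034593.
z* = 1.960 at the 95% level.
Margin = 1.960·0.034593 = 0.06780.
So the interval runs from 0.1854 to 0.3210.

(0.1854, 0.3210)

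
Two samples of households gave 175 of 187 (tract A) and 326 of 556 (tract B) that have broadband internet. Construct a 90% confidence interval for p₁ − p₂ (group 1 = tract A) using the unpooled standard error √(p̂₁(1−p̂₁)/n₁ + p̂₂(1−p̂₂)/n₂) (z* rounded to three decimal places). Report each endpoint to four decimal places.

(0.3042, 0.3948)

p̂₁ = 175/187 = 0.93583, p̂₂ = 326/556 = 0.58633; p̂₁ − p̂₂ = 0.34950.
SE = √(0.000321140 + 0.000436236) = √0.000757376 = 0.027520.
For 90% confidence, z* = 1.645. Margin = 1.645·0.027520 = 0.04527.
Interval: 0.34950 ± 0.04527 → (0.3042, 0.3948).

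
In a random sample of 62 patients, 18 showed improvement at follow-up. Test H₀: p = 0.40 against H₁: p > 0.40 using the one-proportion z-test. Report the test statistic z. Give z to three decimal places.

z = -1.763

Sample proportion p̂ = 18/62 = 0.29032.
Null standard error: √(0.40·0.60/62) = √0.003870968 = 0.062217.
z = (0.29032 − 0.40)/0.062217 = -0.10968/0.062217 = -1.763.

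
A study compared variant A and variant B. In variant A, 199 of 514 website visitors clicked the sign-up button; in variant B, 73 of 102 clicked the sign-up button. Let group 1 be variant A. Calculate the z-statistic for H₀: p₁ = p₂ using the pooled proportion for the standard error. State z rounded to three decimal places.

p̂₁ = 199/514 = 0.38716, p̂₂ = 73/102 = 0.71569.
Pooling: p̂ = 272/616 = 0.44156.
SE = √[p̂(1−p̂)(1/n₁+1/n₂)] = √[0.44156·0.55844·(1/514+1/102)] ≈ 0.053826.
z = -0.32853/0.053826 = -6.104.

z = -6.104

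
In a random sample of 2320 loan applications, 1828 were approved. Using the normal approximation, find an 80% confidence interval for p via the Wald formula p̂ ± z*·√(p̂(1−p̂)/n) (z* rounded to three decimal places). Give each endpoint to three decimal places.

With x = 1828 successes in n = 2320, p̂ = 0.78793.
SE = √(p̂(1−p̂)/n) = √(0.167096/2320) = 0.008487.
The 80% critical value is z* = 1.282.
Margin of error: 1.282 × 0.008487 = 0.01088.
CI: 0.78793 ± 0.01088 = (0.777, 0.799).

(0.777, 0.799)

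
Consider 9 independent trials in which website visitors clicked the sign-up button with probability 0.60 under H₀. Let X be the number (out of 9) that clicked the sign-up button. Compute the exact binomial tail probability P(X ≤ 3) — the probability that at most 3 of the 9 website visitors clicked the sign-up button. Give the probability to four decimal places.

P = 0.0994

X ~ Binomial(n=9, p=0.60).
P(X ≤ 3) = C(9,0)·0.60^0·0.40^9 + C(9,1)·0.60^1·0.40^8 + C(9,2)·0.60^2·0.40^7 + C(9,3)·0.60^3·0.40^6.
= 0.000262 + 0.003539 + 0.021234 + 0.074318 = 0.0994.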